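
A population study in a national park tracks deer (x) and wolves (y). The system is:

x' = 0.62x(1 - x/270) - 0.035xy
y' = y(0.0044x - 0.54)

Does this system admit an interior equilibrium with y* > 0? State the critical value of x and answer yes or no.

The predator equation gives dy/dt > 0 only when x > 0.54/0.0044 = 123.
Without the predator, x → K = 270. Since 270 > 123, the predator can invade and persist.

Threshold x = 123; K > 123, so yes, the predator persists.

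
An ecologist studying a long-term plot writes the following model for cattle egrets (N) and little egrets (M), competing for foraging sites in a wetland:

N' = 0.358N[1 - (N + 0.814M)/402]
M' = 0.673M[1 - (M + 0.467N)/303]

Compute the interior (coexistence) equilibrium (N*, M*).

Setting both brackets to zero gives the nullclines N + 0.814M = 402 and 0.467N + M = 303.
Substituting M = 303 - 0.467N into the first: N(1 - 0.814·0.467) = 402 - 0.814·303.
So N* = 155/0.62 = 251, and then M* = 303 - 0.467·251 = 186.

N* ≈ 251, M* ≈ 186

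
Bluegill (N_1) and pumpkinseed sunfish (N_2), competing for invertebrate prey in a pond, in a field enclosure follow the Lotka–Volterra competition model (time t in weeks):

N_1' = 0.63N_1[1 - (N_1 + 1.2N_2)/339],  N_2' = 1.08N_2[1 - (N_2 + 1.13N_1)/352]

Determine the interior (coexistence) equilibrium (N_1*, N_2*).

N_1* ≈ 234, N_2* ≈ 87.3

Setting both brackets to zero gives the nullclines N_1 + 1.2N_2 = 339 and 1.13N_1 + N_2 = 352.
Substituting N_2 = 352 - 1.13N_1 into the first: N_1(1 - 1.2·1.13) = 339 - 1.2·352.
So N_1* = -83.4/-0.356 = 234, and then N_2* = 352 - 1.13·234 = 87.3.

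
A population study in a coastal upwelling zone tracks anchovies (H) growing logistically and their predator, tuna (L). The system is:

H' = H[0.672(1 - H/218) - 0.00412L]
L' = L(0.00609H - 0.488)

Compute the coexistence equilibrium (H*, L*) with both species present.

From dL/dt = 0 with L > 0: 0.00609H* = 0.488, so H* = 80.1.
Substitute into dH/dt = 0: 0.672(1 - 80.1/218) = 0.00412L*.
The bracket is 0.632, giving L* = 0.425/0.00412 = 103.

H* ≈ 80.1, L* ≈ 103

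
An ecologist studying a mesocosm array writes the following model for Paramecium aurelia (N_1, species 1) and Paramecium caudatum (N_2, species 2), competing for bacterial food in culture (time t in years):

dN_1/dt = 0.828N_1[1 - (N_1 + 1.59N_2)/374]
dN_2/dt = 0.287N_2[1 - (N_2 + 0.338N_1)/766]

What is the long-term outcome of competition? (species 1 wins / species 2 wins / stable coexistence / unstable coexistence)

species 2 excludes species 1

Compare the nullcline intercepts: K1/α12 = 374/1.59 = 235 < K2 = 766; K2/α21 = 766/0.338 = 2270 > K1 = 374.
Since the inequalities point opposite ways, species 2 can invade but species 1 cannot.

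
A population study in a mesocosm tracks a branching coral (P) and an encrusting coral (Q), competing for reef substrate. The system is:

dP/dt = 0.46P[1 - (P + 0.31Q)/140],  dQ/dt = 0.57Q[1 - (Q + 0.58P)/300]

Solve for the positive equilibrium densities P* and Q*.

Setting both brackets to zero gives the nullclines P + 0.31Q = 140 and 0.58P + Q = 300.
Substituting Q = 300 - 0.58P into the first: P(1 - 0.31·0.58) = 140 - 0.31·300.
So P* = 47/0.82 = 57.3, and then Q* = 300 - 0.58·57.3 = 267.

P* ≈ 57.3, Q* ≈ 267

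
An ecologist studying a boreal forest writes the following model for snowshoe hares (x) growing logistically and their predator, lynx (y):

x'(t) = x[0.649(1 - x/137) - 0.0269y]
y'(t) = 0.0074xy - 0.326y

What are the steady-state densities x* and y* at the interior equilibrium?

x* ≈ 44.1, y* ≈ 16.4

From dy/dt = 0 with y > 0: 0.0074x* = 0.326, so x* = 44.1.
Substitute into dx/dt = 0: 0.649(1 - 44.1/137) = 0.0269y*.
The bracket is 0.678, giving y* = 0.44/0.0269 = 16.4.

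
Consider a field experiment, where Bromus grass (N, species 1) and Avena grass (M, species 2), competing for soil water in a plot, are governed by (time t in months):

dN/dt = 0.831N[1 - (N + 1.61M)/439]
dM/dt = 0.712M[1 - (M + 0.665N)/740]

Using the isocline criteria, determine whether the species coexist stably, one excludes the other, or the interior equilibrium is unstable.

species 2 excludes species 1

Compare the nullcline intercepts: K1/α12 = 439/1.61 = 273 < K2 = 740; K2/α21 = 740/0.665 = 1110 > K1 = 439.
Since the inequalities point opposite ways, species 2 can invade but species 1 cannot.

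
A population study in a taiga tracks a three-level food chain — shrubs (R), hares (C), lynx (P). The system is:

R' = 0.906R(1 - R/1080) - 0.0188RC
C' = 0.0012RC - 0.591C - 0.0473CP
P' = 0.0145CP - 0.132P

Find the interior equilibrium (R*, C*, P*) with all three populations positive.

R* ≈ 876, C* ≈ 9.1, P* ≈ 9.73

From dP/dt = 0: 0.0145C* = 0.132, so C* = 9.1.
From dR/dt = 0: 0.906(1 - R*/1080) = 0.0188·9.1, giving R* = 1080·(1 - 0.189) = 876.
From dC/dt = 0: 0.0012·876 - 0.591 = 0.0473P*, so P* = 0.46/0.0473 = 9.73.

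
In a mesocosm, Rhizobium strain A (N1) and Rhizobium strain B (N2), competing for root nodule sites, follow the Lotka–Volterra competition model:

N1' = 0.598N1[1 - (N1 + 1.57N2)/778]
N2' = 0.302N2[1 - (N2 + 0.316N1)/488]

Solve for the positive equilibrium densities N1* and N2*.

Setting both brackets to zero gives the nullclines N1 + 1.57N2 = 778 and 0.316N1 + N2 = 488.
Substituting N2 = 488 - 0.316N1 into the first: N1(1 - 1.57·0.316) = 778 - 1.57·488.
So N1* = 11.8/0.504 = 23.5, and then N2* = 488 - 0.316·23.5 = 481.

N1* ≈ 23.5, N2* ≈ 481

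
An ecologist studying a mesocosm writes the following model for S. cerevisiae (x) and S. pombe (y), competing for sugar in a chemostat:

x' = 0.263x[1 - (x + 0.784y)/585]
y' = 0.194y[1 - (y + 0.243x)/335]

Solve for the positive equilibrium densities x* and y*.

x* ≈ 398, y* ≈ 238

Setting both brackets to zero gives the nullclines x + 0.784y = 585 and 0.243x + y = 335.
Substituting y = 335 - 0.243x into the first: x(1 - 0.784·0.243) = 585 - 0.784·335.
So x* = 322/0.809 = 398, and then y* = 335 - 0.243·398 = 238.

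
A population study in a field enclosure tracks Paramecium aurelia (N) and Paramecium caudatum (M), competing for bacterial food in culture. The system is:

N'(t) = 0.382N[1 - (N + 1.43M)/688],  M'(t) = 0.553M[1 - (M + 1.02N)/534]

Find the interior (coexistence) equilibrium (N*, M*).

N* ≈ 165, M* ≈ 366

Setting both brackets to zero gives the nullclines N + 1.43M = 688 and 1.02N + M = 534.
Substituting M = 534 - 1.02N into the first: N(1 - 1.43·1.02) = 688 - 1.43·534.
So N* = -75.6/-0.459 = 165, and then M* = 534 - 1.02·165 = 366.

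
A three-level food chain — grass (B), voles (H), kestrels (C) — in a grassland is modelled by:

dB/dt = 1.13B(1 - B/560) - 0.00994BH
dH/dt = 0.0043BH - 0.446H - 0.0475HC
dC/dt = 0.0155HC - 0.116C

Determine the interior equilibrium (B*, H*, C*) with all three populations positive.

B* ≈ 523, H* ≈ 7.48, C* ≈ 38

From dC/dt = 0: 0.0155H* = 0.116, so H* = 7.48.
From dB/dt = 0: 1.13(1 - B*/560) = 0.00994·7.48, giving B* = 560·(1 - 0.0658) = 523.
From dH/dt = 0: 0.0043·523 - 0.446 = 0.0475C*, so C* = 1.8/0.0475 = 38.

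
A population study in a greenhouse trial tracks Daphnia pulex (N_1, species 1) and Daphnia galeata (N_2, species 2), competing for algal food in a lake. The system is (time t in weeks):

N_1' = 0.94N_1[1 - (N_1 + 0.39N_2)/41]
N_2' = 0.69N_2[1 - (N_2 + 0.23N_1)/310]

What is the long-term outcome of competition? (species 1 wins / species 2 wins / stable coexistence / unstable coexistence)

Compare the nullcline intercepts: K1/α12 = 41/0.39 = 105 < K2 = 310; K2/α21 = 310/0.23 = 1350 > K1 = 41.
Since the inequalities point opposite ways, species 2 can invade but species 1 cannot.

species 2 excludes species 1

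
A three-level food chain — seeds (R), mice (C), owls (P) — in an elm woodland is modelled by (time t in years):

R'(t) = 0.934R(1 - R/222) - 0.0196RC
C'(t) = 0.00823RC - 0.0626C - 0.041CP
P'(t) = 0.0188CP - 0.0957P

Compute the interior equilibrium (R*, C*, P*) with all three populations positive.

From dP/dt = 0: 0.0188C* = 0.0957, so C* = 5.09.
From dR/dt = 0: 0.934(1 - R*/222) = 0.0196·5.09, giving R* = 222·(1 - 0.107) = 198.
From dC/dt = 0: 0.00823·198 - 0.0626 = 0.041P*, so P* = 1.57/0.041 = 38.3.

R* ≈ 198, C* ≈ 5.09, P* ≈ 38.3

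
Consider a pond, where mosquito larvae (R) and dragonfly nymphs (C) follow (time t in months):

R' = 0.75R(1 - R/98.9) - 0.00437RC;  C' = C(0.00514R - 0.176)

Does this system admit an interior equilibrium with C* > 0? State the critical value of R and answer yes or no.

Threshold R = 34.2; K > 34.2, so yes, the predator persists.

The predator equation gives dC/dt > 0 only when R > 0.176/0.00514 = 34.2.
Without the predator, R → K = 98.9. Since 98.9 > 34.2, the predator can invade and persist.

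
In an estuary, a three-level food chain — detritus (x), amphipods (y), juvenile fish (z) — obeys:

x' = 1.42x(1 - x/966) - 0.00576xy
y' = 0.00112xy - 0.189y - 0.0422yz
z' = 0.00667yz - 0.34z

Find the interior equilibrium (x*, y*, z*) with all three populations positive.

From dz/dt = 0: 0.00667y* = 0.34, so y* = 51.
From dx/dt = 0: 1.42(1 - x*/966) = 0.00576·51, giving x* = 966·(1 - 0.207) = 766.
From dy/dt = 0: 0.00112·766 - 0.189 = 0.0422z*, so z* = 0.669/0.0422 = 15.9.

x* ≈ 766, y* ≈ 51, z* ≈ 15.9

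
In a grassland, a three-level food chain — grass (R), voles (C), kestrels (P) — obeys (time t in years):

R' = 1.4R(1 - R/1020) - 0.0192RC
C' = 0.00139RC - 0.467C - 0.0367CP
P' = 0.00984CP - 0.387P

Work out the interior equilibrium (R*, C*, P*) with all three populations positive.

R* ≈ 470, C* ≈ 39.3, P* ≈ 5.07

From dP/dt = 0: 0.00984C* = 0.387, so C* = 39.3.
From dR/dt = 0: 1.4(1 - R*/1020) = 0.0192·39.3, giving R* = 1020·(1 - 0.539) = 470.
From dC/dt = 0: 0.00139·470 - 0.467 = 0.0367P*, so P* = 0.186/0.0367 = 5.07.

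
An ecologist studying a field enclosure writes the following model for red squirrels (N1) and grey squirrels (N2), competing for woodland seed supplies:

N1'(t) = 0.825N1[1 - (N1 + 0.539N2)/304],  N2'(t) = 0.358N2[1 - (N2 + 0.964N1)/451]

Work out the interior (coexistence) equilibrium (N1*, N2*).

Setting both brackets to zero gives the nullclines N1 + 0.539N2 = 304 and 0.964N1 + N2 = 451.
Substituting N2 = 451 - 0.964N1 into the first: N1(1 - 0.539·0.964) = 304 - 0.539·451.
So N1* = 60.9/0.48 = 127, and then N2* = 451 - 0.964·127 = 329.

N1* ≈ 127, N2* ≈ 329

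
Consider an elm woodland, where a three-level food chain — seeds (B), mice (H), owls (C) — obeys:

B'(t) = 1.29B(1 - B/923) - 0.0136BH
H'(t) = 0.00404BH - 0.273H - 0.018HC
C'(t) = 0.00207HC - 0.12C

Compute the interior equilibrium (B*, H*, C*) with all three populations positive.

From dC/dt = 0: 0.00207H* = 0.12, so H* = 58.
From dB/dt = 0: 1.29(1 - B*/923) = 0.0136·58, giving B* = 923·(1 - 0.611) = 359.
From dH/dt = 0: 0.00404·359 - 0.273 = 0.018C*, so C* = 1.18/0.018 = 65.4.

B* ≈ 359, H* ≈ 58, C* ≈ 65.4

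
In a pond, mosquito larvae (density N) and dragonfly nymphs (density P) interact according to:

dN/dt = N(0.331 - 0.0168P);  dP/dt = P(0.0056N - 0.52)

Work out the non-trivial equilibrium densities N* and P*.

N* ≈ 92.9, P* ≈ 19.7

Set dP/dt = 0 with P > 0: 0.0056N - 0.52 = 0, so N* = 0.52/0.0056 = 92.9.
Set dN/dt = 0 with N > 0: 0.331 - 0.0168P = 0, so P* = 0.331/0.0168 = 19.7.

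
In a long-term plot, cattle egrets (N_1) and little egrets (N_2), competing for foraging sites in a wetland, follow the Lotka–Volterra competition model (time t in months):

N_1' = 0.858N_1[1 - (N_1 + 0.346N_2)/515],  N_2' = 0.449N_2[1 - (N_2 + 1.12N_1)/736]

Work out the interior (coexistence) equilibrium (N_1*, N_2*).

N_1* ≈ 425, N_2* ≈ 260

Setting both brackets to zero gives the nullclines N_1 + 0.346N_2 = 515 and 1.12N_1 + N_2 = 736.
Substituting N_2 = 736 - 1.12N_1 into the first: N_1(1 - 0.346·1.12) = 515 - 0.346·736.
So N_1* = 260/0.612 = 425, and then N_2* = 736 - 1.12·425 = 260.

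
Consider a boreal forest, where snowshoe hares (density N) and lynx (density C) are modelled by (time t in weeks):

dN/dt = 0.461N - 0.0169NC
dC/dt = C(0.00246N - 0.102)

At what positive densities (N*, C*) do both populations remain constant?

N* ≈ 41.5, C* ≈ 27.3

Set dC/dt = 0 with C > 0: 0.00246N - 0.102 = 0, so N* = 0.102/0.00246 = 41.5.
Set dN/dt = 0 with N > 0: 0.461 - 0.0169C = 0, so C* = 0.461/0.0169 = 27.3.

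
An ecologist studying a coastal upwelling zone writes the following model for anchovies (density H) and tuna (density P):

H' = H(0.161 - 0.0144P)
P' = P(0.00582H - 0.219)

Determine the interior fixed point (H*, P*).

H* ≈ 37.6, P* ≈ 11.2

Set dP/dt = 0 with P > 0: 0.00582H - 0.219 = 0, so H* = 0.219/0.00582 = 37.6.
Set dH/dt = 0 with H > 0: 0.161 - 0.0144P = 0, so P* = 0.161/0.0144 = 11.2.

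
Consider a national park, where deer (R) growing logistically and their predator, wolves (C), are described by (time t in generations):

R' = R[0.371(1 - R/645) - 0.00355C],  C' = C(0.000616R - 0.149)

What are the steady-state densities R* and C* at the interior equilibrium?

From dC/dt = 0 with C > 0: 0.000616R* = 0.149, so R* = 242.
Substitute into dR/dt = 0: 0.371(1 - 242/645) = 0.00355C*.
The bracket is 0.625, giving C* = 0.232/0.00355 = 65.3.

R* ≈ 242, C* ≈ 65.3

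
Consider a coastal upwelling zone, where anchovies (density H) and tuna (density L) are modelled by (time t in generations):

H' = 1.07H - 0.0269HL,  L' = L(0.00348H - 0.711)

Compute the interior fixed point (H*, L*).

H* ≈ 204, L* ≈ 39.8

Set dL/dt = 0 with L > 0: 0.00348H - 0.711 = 0, so H* = 0.711/0.00348 = 204.
Set dH/dt = 0 with H > 0: 1.07 - 0.0269L = 0, so L* = 1.07/0.0269 = 39.8.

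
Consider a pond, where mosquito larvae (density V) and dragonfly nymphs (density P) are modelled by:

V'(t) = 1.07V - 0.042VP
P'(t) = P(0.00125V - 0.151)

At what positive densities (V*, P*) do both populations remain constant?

Set dP/dt = 0 with P > 0: 0.00125V - 0.151 = 0, so V* = 0.151/0.00125 = 121.
Set dV/dt = 0 with V > 0: 1.07 - 0.042P = 0, so P* = 1.07/0.042 = 25.5.

V* ≈ 121, P* ≈ 25.5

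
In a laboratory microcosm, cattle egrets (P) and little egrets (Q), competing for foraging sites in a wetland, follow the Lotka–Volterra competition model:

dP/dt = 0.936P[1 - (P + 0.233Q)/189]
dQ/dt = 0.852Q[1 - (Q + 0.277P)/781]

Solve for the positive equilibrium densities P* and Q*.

P* ≈ 7.51, Q* ≈ 779

Setting both brackets to zero gives the nullclines P + 0.233Q = 189 and 0.277P + Q = 781.
Substituting Q = 781 - 0.277P into the first: P(1 - 0.233·0.277) = 189 - 0.233·781.
So P* = 7.03/0.935 = 7.51, and then Q* = 781 - 0.277·7.51 = 779.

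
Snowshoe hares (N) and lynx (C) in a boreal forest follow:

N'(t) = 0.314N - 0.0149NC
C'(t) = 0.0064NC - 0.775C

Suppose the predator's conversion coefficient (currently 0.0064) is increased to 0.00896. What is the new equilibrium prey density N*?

N* ≈ 86.5

At the interior fixed point, setting dC/dt = 0 with C > 0 fixes N* = (predator death rate)/(NC coefficient) — independent of the other coefficients.
With the change, N* = 0.775/0.00896 = 86.5; it falls from 121.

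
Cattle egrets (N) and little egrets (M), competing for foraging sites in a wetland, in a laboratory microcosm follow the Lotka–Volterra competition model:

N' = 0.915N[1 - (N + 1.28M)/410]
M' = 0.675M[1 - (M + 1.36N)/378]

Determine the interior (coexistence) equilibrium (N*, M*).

Setting both brackets to zero gives the nullclines N + 1.28M = 410 and 1.36N + M = 378.
Substituting M = 378 - 1.36N into the first: N(1 - 1.28·1.36) = 410 - 1.28·378.
So N* = -73.8/-0.741 = 99.7, and then M* = 378 - 1.36·99.7 = 242.

N* ≈ 99.7, M* ≈ 242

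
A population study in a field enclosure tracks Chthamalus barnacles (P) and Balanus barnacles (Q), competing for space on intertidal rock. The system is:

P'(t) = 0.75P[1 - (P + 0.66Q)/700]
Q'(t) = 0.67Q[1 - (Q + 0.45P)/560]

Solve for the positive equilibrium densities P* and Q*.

Setting both brackets to zero gives the nullclines P + 0.66Q = 700 and 0.45P + Q = 560.
Substituting Q = 560 - 0.45P into the first: P(1 - 0.66·0.45) = 700 - 0.66·560.
So P* = 330/0.703 = 470, and then Q* = 560 - 0.45·470 = 349.

P* ≈ 470, Q* ≈ 349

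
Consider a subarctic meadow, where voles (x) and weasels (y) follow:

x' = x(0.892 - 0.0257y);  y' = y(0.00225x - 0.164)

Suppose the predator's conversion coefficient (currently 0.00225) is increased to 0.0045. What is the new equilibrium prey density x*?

x* ≈ 36.4

At the interior fixed point, setting dy/dt = 0 with y > 0 fixes x* = (predator death rate)/(xy coefficient) — independent of the other coefficients.
With the change, x* = 0.164/0.0045 = 36.4; it falls from 72.9.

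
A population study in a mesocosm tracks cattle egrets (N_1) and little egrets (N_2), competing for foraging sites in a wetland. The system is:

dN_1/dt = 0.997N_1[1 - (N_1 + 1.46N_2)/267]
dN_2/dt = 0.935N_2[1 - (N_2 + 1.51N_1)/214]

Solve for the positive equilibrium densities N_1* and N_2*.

N_1* ≈ 37.7, N_2* ≈ 157

Setting both brackets to zero gives the nullclines N_1 + 1.46N_2 = 267 and 1.51N_1 + N_2 = 214.
Substituting N_2 = 214 - 1.51N_1 into the first: N_1(1 - 1.46·1.51) = 267 - 1.46·214.
So N_1* = -45.4/-1.2 = 37.7, and then N_2* = 214 - 1.51·37.7 = 157.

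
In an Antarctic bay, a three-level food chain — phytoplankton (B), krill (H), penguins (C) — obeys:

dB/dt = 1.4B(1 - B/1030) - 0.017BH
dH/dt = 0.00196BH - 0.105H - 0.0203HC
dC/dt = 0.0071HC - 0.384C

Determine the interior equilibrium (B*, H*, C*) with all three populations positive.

B* ≈ 354, H* ≈ 54.1, C* ≈ 29

From dC/dt = 0: 0.0071H* = 0.384, so H* = 54.1.
From dB/dt = 0: 1.4(1 - B*/1030) = 0.017·54.1, giving B* = 1030·(1 - 0.657) = 354.
From dH/dt = 0: 0.00196·354 - 0.105 = 0.0203C*, so C* = 0.588/0.0203 = 29.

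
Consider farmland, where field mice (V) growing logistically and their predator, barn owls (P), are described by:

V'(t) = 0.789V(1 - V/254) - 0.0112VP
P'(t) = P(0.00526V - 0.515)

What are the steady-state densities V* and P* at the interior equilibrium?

V* ≈ 97.9, P* ≈ 43.3

From dP/dt = 0 with P > 0: 0.00526V* = 0.515, so V* = 97.9.
Substitute into dV/dt = 0: 0.789(1 - 97.9/254) = 0.0112P*.
The bracket is 0.615, giving P* = 0.485/0.0112 = 43.3.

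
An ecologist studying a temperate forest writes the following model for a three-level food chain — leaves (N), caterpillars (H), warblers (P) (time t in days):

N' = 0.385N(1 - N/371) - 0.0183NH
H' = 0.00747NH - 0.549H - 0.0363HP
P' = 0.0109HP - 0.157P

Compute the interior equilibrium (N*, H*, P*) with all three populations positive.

N* ≈ 117, H* ≈ 14.4, P* ≈ 8.95

From dP/dt = 0: 0.0109H* = 0.157, so H* = 14.4.
From dN/dt = 0: 0.385(1 - N*/371) = 0.0183·14.4, giving N* = 371·(1 - 0.685) = 117.
From dH/dt = 0: 0.00747·117 - 0.549 = 0.0363P*, so P* = 0.325/0.0363 = 8.95.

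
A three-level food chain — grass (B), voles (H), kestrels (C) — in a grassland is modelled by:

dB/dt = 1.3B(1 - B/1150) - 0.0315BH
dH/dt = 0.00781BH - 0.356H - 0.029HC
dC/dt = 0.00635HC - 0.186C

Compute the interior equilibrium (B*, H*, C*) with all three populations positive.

From dC/dt = 0: 0.00635H* = 0.186, so H* = 29.3.
From dB/dt = 0: 1.3(1 - B*/1150) = 0.0315·29.3, giving B* = 1150·(1 - 0.71) = 334.
From dH/dt = 0: 0.00781·334 - 0.356 = 0.029C*, so C* = 2.25/0.029 = 77.6.

B* ≈ 334, H* ≈ 29.3, C* ≈ 77.6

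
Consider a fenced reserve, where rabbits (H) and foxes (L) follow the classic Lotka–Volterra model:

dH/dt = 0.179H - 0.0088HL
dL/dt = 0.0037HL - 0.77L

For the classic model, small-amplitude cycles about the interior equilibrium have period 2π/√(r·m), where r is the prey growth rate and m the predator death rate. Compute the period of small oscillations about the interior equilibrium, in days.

Here r = 0.179 and m = 0.77, so r·m = 0.138.
ω = √0.138 = 0.371 per day, hence T = 2π/ω ≈ 16.9 days.

T ≈ 16.9 days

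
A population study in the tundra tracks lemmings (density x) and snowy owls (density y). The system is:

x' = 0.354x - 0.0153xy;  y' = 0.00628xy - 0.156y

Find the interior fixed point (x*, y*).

x* ≈ 24.8, y* ≈ 23.1

Set dy/dt = 0 with y > 0: 0.00628x - 0.156 = 0, so x* = 0.156/0.00628 = 24.8.
Set dx/dt = 0 with x > 0: 0.354 - 0.0153y = 0, so y* = 0.354/0.0153 = 23.1.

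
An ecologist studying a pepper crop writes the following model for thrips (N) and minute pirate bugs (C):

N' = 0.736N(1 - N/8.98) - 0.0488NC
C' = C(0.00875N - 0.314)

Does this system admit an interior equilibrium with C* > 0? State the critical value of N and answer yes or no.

The predator equation gives dC/dt > 0 only when N > 0.314/0.00875 = 35.9.
Without the predator, N → K = 8.98. Since 8.98 < 35.9, the predator cannot invade.

Threshold N = 35.9; K < 35.9, so no, the predator goes extinct.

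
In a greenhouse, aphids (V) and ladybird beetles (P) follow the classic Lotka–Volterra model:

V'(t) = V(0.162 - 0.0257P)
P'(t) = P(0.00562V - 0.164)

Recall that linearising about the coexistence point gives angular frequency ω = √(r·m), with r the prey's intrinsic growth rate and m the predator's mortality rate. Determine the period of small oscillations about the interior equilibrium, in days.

Here r = 0.162 and m = 0.164, so r·m = 0.0266.
ω = √0.0266 = 0.163 per day, hence T = 2π/ω ≈ 38.5 days.

T ≈ 38.5 days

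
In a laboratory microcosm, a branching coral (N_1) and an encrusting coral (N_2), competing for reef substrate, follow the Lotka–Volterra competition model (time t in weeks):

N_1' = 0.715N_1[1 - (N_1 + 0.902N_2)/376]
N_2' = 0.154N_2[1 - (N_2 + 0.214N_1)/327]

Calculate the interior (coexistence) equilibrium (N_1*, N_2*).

N_1* ≈ 100, N_2* ≈ 306

Setting both brackets to zero gives the nullclines N_1 + 0.902N_2 = 376 and 0.214N_1 + N_2 = 327.
Substituting N_2 = 327 - 0.214N_1 into the first: N_1(1 - 0.902·0.214) = 376 - 0.902·327.
So N_1* = 81/0.807 = 100, and then N_2* = 327 - 0.214·100 = 306.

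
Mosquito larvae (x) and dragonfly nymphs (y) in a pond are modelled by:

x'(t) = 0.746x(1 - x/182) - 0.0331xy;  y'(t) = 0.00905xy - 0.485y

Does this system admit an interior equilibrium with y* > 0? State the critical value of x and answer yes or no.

The predator equation gives dy/dt > 0 only when x > 0.485/0.00905 = 53.6.
Without the predator, x → K = 182. Since 182 > 53.6, the predator can invade and persist.

Threshold x = 53.6; K > 53.6, so yes, the predator persists.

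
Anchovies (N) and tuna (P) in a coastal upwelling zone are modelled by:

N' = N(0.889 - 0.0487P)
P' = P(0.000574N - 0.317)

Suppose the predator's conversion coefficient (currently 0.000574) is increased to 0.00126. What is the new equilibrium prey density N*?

N* ≈ 252

At the interior fixed point, setting dP/dt = 0 with P > 0 fixes N* = (predator death rate)/(NP coefficient) — independent of the other coefficients.
With the change, N* = 0.317/0.00126 = 252; it falls from 552.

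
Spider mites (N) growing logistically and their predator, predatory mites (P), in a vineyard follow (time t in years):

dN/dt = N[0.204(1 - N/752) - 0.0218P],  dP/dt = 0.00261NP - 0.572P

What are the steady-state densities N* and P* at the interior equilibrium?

N* ≈ 219, P* ≈ 6.63

From dP/dt = 0 with P > 0: 0.00261N* = 0.572, so N* = 219.
Substitute into dN/dt = 0: 0.204(1 - 219/752) = 0.0218P*.
The bracket is 0.709, giving P* = 0.145/0.0218 = 6.63.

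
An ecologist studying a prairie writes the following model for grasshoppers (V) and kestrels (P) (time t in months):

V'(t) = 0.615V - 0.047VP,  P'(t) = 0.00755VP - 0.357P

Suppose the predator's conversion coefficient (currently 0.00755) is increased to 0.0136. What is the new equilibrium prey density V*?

V* ≈ 26.2

At the interior fixed point, setting dP/dt = 0 with P > 0 fixes V* = (predator death rate)/(VP coefficient) — independent of the other coefficients.
With the change, V* = 0.357/0.0136 = 26.2; it falls from 47.3.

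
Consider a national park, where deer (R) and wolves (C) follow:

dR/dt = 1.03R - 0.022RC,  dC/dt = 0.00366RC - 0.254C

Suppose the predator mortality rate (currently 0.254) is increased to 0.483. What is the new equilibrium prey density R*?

At the interior fixed point, setting dC/dt = 0 with C > 0 fixes R* = (predator death rate)/(RC coefficient) — independent of the other coefficients.
With the change, R* = 0.483/0.00366 = 132; it rises from 69.4.

R* ≈ 132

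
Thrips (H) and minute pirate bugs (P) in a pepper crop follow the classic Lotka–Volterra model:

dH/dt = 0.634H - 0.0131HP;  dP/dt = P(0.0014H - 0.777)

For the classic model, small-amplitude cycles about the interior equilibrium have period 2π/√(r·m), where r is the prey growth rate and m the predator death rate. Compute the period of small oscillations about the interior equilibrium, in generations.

Here r = 0.634 and m = 0.777, so r·m = 0.493.
ω = √0.493 = 0.702 per generation, hence T = 2π/ω ≈ 8.95 generations.

T ≈ 8.95 generations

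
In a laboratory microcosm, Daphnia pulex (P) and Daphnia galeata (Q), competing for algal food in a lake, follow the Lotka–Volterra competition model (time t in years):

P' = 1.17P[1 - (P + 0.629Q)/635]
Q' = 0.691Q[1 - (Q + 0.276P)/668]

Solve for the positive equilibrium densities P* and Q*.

P* ≈ 260, Q* ≈ 596

Setting both brackets to zero gives the nullclines P + 0.629Q = 635 and 0.276P + Q = 668.
Substituting Q = 668 - 0.276P into the first: P(1 - 0.629·0.276) = 635 - 0.629·668.
So P* = 215/0.826 = 260, and then Q* = 668 - 0.276·260 = 596.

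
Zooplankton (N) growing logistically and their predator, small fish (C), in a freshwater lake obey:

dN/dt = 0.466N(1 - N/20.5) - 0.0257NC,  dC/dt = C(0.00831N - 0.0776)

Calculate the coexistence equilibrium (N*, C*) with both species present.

N* ≈ 9.34, C* ≈ 9.87

From dC/dt = 0 with C > 0: 0.00831N* = 0.0776, so N* = 9.34.
Substitute into dN/dt = 0: 0.466(1 - 9.34/20.5) = 0.0257C*.
The bracket is 0.544, giving C* = 0.254/0.0257 = 9.87.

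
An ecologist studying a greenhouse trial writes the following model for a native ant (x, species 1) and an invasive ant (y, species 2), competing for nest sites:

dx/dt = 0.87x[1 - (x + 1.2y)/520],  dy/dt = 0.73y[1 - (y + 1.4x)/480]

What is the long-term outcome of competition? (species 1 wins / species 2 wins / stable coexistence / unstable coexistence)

unstable coexistence (outcome depends on initial conditions)

Compare the nullcline intercepts: K1/α12 = 520/1.2 = 433 < K2 = 480; K2/α21 = 480/1.4 = 343 < K1 = 520.
Since both are reversed, neither can invade when rare; the interior point is a saddle.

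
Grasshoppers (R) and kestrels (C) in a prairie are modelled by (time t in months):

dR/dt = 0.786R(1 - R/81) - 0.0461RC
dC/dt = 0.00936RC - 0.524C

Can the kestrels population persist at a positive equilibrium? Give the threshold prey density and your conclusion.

The predator equation gives dC/dt > 0 only when R > 0.524/0.00936 = 56.
Without the predator, R → K = 81. Since 81 > 56, the predator can invade and persist.

Threshold R = 56; K > 56, so yes, the predator persists.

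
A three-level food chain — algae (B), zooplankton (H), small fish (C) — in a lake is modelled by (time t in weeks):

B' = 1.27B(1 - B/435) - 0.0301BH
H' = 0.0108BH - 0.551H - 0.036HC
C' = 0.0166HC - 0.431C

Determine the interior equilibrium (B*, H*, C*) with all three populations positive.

From dC/dt = 0: 0.0166H* = 0.431, so H* = 26.
From dB/dt = 0: 1.27(1 - B*/435) = 0.0301·26, giving B* = 435·(1 - 0.615) = 167.
From dH/dt = 0: 0.0108·167 - 0.551 = 0.036C*, so C* = 1.26/0.036 = 34.9.

B* ≈ 167, H* ≈ 26, C* ≈ 34.9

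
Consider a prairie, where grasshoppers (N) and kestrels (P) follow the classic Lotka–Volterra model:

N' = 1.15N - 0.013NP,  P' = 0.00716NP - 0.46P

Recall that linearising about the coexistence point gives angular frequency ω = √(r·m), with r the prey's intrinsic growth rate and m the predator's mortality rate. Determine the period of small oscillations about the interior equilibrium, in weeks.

Here r = 1.15 and m = 0.46, so r·m = 0.529.
ω = √0.529 = 0.727 per week, hence T = 2π/ω ≈ 8.64 weeks.

T ≈ 8.64 weeks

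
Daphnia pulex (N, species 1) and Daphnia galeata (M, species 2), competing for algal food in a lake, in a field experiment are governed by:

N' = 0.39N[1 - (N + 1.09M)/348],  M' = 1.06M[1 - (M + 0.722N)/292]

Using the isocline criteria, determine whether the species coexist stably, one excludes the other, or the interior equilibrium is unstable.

stable coexistence

Compare the nullcline intercepts: K1/α12 = 348/1.09 = 319 > K2 = 292; K2/α21 = 292/0.722 = 404 > K1 = 348.
Since both inequalities hold, each species can invade when rare, so the interior equilibrium is stable.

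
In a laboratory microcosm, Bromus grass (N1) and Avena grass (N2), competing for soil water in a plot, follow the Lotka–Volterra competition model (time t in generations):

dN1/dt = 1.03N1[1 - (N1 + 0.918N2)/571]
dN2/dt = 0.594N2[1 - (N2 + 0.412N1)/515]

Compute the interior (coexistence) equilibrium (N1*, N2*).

Setting both brackets to zero gives the nullclines N1 + 0.918N2 = 571 and 0.412N1 + N2 = 515.
Substituting N2 = 515 - 0.412N1 into the first: N1(1 - 0.918·0.412) = 571 - 0.918·515.
So N1* = 98.2/0.622 = 158, and then N2* = 515 - 0.412·158 = 450.

N1* ≈ 158, N2* ≈ 450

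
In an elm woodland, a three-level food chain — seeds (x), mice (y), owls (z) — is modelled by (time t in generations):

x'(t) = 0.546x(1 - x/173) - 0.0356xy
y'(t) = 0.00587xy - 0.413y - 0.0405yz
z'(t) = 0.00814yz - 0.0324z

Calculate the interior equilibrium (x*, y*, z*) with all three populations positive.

From dz/dt = 0: 0.00814y* = 0.0324, so y* = 3.98.
From dx/dt = 0: 0.546(1 - x*/173) = 0.0356·3.98, giving x* = 173·(1 - 0.26) = 128.
From dy/dt = 0: 0.00587·128 - 0.413 = 0.0405z*, so z* = 0.339/0.0405 = 8.37.

x* ≈ 128, y* ≈ 3.98, z* ≈ 8.37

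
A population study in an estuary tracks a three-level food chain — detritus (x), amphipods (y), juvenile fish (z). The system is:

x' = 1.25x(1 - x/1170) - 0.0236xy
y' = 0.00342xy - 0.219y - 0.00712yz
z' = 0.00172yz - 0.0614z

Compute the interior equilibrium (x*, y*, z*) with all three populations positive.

x* ≈ 381, y* ≈ 35.7, z* ≈ 152

From dz/dt = 0: 0.00172y* = 0.0614, so y* = 35.7.
From dx/dt = 0: 1.25(1 - x*/1170) = 0.0236·35.7, giving x* = 1170·(1 - 0.674) = 381.
From dy/dt = 0: 0.00342·381 - 0.219 = 0.00712z*, so z* = 1.09/0.00712 = 152.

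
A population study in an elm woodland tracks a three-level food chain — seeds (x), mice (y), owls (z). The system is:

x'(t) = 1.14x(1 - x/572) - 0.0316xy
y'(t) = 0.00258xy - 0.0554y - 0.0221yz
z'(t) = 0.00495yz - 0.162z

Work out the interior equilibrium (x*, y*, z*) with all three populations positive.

From dz/dt = 0: 0.00495y* = 0.162, so y* = 32.7.
From dx/dt = 0: 1.14(1 - x*/572) = 0.0316·32.7, giving x* = 572·(1 - 0.907) = 53.1.
From dy/dt = 0: 0.00258·53.1 - 0.0554 = 0.0221z*, so z* = 0.0816/0.0221 = 3.69.

x* ≈ 53.1, y* ≈ 32.7, z* ≈ 3.69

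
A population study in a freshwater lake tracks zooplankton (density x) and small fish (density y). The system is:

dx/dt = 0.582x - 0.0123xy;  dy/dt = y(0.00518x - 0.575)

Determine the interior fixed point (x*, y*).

x* ≈ 111, y* ≈ 47.3

Set dy/dt = 0 with y > 0: 0.00518x - 0.575 = 0, so x* = 0.575/0.00518 = 111.
Set dx/dt = 0 with x > 0: 0.582 - 0.0123y = 0, so y* = 0.582/0.0123 = 47.3.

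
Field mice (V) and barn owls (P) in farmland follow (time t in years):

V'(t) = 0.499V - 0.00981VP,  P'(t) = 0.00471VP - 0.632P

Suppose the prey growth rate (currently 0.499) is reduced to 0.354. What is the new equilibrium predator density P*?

At the interior fixed point, setting dV/dt = 0 with V > 0 fixes P* = (prey growth rate)/(VP coefficient) — independent of the other coefficients.
With the change, P* = 0.354/0.00981 = 36.1; it falls from 50.9.

P* ≈ 36.1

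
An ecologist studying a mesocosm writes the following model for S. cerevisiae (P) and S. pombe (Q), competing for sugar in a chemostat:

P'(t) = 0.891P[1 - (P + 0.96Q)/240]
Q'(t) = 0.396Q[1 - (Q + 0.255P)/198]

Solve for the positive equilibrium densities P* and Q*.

Setting both brackets to zero gives the nullclines P + 0.96Q = 240 and 0.255P + Q = 198.
Substituting Q = 198 - 0.255P into the first: P(1 - 0.96·0.255) = 240 - 0.96·198.
So P* = 49.9/0.755 = 66.1, and then Q* = 198 - 0.255·66.1 = 181.

P* ≈ 66.1, Q* ≈ 181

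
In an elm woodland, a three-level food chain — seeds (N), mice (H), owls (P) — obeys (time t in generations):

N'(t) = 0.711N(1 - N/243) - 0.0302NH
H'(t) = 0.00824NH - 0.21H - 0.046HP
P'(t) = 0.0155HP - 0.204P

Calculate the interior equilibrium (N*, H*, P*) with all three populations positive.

From dP/dt = 0: 0.0155H* = 0.204, so H* = 13.2.
From dN/dt = 0: 0.711(1 - N*/243) = 0.0302·13.2, giving N* = 243·(1 - 0.559) = 107.
From dH/dt = 0: 0.00824·107 - 0.21 = 0.046P*, so P* = 0.673/0.046 = 14.6.

N* ≈ 107, H* ≈ 13.2, P* ≈ 14.6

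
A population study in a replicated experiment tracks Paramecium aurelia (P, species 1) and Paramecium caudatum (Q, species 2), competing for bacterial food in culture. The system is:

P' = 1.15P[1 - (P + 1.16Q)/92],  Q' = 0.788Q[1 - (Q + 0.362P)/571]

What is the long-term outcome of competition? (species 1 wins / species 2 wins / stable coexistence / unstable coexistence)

species 2 excludes species 1

Compare the nullcline intercepts: K1/α12 = 92/1.16 = 79.3 < K2 = 571; K2/α21 = 571/0.362 = 1580 > K1 = 92.
Since the inequalities point opposite ways, species 2 can invade but species 1 cannot.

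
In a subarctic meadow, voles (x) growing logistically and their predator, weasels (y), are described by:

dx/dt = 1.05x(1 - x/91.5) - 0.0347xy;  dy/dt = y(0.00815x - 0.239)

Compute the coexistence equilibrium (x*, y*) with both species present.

x* ≈ 29.3, y* ≈ 20.6

From dy/dt = 0 with y > 0: 0.00815x* = 0.239, so x* = 29.3.
Substitute into dx/dt = 0: 1.05(1 - 29.3/91.5) = 0.0347y*.
The bracket is 0.68, giving y* = 0.713/0.0347 = 20.6.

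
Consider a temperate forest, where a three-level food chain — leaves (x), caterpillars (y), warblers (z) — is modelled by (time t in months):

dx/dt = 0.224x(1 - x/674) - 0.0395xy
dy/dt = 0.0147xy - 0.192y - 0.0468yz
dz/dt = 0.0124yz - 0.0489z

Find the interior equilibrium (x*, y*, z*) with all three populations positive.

x* ≈ 205, y* ≈ 3.94, z* ≈ 60.4

From dz/dt = 0: 0.0124y* = 0.0489, so y* = 3.94.
From dx/dt = 0: 0.224(1 - x*/674) = 0.0395·3.94, giving x* = 674·(1 - 0.695) = 205.
From dy/dt = 0: 0.0147·205 - 0.192 = 0.0468z*, so z* = 2.83/0.0468 = 60.4.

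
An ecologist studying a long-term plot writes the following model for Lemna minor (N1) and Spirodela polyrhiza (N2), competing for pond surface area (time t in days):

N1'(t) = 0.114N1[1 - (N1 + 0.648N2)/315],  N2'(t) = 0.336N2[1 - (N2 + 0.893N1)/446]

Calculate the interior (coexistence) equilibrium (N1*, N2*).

Setting both brackets to zero gives the nullclines N1 + 0.648N2 = 315 and 0.893N1 + N2 = 446.
Substituting N2 = 446 - 0.893N1 into the first: N1(1 - 0.648·0.893) = 315 - 0.648·446.
So N1* = 26/0.421 = 61.7, and then N2* = 446 - 0.893·61.7 = 391.

N1* ≈ 61.7, N2* ≈ 391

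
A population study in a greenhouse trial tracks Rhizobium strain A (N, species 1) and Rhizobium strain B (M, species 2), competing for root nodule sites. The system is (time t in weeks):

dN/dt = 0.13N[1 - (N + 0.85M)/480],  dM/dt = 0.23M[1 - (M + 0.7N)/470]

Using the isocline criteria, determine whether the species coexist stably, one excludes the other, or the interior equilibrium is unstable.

Compare the nullcline intercepts: K1/α12 = 480/0.85 = 565 > K2 = 470; K2/α21 = 470/0.7 = 671 > K1 = 480.
Since both inequalities hold, each species can invade when rare, so the interior equilibrium is stable.

stable coexistence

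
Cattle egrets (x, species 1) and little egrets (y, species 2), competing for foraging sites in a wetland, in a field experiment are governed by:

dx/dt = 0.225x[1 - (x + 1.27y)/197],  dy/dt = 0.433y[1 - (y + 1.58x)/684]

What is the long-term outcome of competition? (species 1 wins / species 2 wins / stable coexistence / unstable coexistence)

species 2 excludes species 1

Compare the nullcline intercepts: K1/α12 = 197/1.27 = 155 < K2 = 684; K2/α21 = 684/1.58 = 433 > K1 = 197.
Since the inequalities point opposite ways, species 2 can invade but species 1 cannot.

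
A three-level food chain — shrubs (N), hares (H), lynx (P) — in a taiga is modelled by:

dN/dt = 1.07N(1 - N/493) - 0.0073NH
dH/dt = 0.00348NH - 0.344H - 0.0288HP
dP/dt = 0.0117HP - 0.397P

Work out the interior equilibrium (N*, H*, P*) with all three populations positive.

From dP/dt = 0: 0.0117H* = 0.397, so H* = 33.9.
From dN/dt = 0: 1.07(1 - N*/493) = 0.0073·33.9, giving N* = 493·(1 - 0.231) = 379.
From dH/dt = 0: 0.00348·379 - 0.344 = 0.0288P*, so P* = 0.974/0.0288 = 33.8.

N* ≈ 379, H* ≈ 33.9, P* ≈ 33.8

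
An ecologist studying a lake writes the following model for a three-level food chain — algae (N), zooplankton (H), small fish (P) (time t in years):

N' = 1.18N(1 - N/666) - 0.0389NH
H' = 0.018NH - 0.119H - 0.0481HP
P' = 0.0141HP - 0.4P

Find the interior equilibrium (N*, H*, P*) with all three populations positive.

N* ≈ 43.2, H* ≈ 28.4, P* ≈ 13.7

From dP/dt = 0: 0.0141H* = 0.4, so H* = 28.4.
From dN/dt = 0: 1.18(1 - N*/666) = 0.0389·28.4, giving N* = 666·(1 - 0.935) = 43.2.
From dH/dt = 0: 0.018·43.2 - 0.119 = 0.0481P*, so P* = 0.658/0.0481 = 13.7.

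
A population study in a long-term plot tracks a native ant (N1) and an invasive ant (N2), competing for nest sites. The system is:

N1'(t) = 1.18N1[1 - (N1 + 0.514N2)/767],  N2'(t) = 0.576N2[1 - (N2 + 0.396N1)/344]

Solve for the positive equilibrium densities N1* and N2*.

N1* ≈ 741, N2* ≈ 50.6

Setting both brackets to zero gives the nullclines N1 + 0.514N2 = 767 and 0.396N1 + N2 = 344.
Substituting N2 = 344 - 0.396N1 into the first: N1(1 - 0.514·0.396) = 767 - 0.514·344.
So N1* = 590/0.796 = 741, and then N2* = 344 - 0.396·741 = 50.6.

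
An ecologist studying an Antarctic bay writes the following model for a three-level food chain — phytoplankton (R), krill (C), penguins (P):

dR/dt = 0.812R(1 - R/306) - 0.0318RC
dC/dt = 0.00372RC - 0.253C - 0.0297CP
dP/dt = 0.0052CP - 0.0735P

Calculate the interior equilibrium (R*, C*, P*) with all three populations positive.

From dP/dt = 0: 0.0052C* = 0.0735, so C* = 14.1.
From dR/dt = 0: 0.812(1 - R*/306) = 0.0318·14.1, giving R* = 306·(1 - 0.554) = 137.
From dC/dt = 0: 0.00372·137 - 0.253 = 0.0297P*, so P* = 0.255/0.0297 = 8.59.

R* ≈ 137, C* ≈ 14.1, P* ≈ 8.59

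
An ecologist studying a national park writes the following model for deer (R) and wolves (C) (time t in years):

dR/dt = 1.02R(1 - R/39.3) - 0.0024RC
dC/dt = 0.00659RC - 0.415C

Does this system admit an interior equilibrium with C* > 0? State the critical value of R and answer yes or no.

Threshold R = 63; K < 63, so no, the predator goes extinct.

The predator equation gives dC/dt > 0 only when R > 0.415/0.00659 = 63.
Without the predator, R → K = 39.3. Since 39.3 < 63, the predator cannot invade.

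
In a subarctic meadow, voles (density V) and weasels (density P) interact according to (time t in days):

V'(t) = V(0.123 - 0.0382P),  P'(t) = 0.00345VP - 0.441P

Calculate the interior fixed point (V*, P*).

Set dP/dt = 0 with P > 0: 0.00345V - 0.441 = 0, so V* = 0.441/0.00345 = 128.
Set dV/dt = 0 with V > 0: 0.123 - 0.0382P = 0, so P* = 0.123/0.0382 = 3.22.

V* ≈ 128, P* ≈ 3.22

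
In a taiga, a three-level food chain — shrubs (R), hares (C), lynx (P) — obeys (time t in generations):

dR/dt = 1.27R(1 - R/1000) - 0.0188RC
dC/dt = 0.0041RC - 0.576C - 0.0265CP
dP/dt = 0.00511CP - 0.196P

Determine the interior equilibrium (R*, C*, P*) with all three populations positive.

R* ≈ 432, C* ≈ 38.4, P* ≈ 45.1

From dP/dt = 0: 0.00511C* = 0.196, so C* = 38.4.
From dR/dt = 0: 1.27(1 - R*/1000) = 0.0188·38.4, giving R* = 1000·(1 - 0.568) = 432.
From dC/dt = 0: 0.0041·432 - 0.576 = 0.0265P*, so P* = 1.2/0.0265 = 45.1.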